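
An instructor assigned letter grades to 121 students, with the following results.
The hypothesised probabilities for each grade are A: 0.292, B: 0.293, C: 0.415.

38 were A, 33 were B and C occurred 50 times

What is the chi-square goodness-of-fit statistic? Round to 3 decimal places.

Expected counts E_i = n·p_i: 121×0.292 = 35.332, 121×0.293 = 35.453, 121×0.415 = 50.215.
χ² = (38−35.332)²/35.332 + (33−35.453)²/35.453 + (50−50.215)²/50.215
   = 0.2015 + 0.1697 + 0.0009
Sum = 0.372

0.372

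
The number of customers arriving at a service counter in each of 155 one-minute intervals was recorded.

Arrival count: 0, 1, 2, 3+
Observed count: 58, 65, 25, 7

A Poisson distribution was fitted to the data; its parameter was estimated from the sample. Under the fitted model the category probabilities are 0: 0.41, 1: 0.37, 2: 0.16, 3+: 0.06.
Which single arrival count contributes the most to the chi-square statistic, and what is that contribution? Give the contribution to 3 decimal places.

Expected counts E_i = n·p_i: 155×0.41 = 63.55, 155×0.37 = 57.35, 155×0.16 = 24.8, 155×0.06 = 9.3.
cat         O        E   (O−E)²/E
0          58    63.55     0.4847
1          65    57.35     1.0204
2          25     24.8     0.0016
3+          7      9.3     0.5688
The largest term is for 1: 1.020.

1, 1.020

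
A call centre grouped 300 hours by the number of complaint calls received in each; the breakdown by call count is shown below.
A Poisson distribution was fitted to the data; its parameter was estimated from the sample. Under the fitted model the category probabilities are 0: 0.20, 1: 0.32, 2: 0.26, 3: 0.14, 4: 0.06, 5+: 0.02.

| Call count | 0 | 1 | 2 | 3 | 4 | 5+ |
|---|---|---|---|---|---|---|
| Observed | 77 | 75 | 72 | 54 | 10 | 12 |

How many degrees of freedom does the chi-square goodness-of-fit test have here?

There are k = 6 categories and 1 parameter estimated from the data, so df = 6 − 1 − 1 = 4.

4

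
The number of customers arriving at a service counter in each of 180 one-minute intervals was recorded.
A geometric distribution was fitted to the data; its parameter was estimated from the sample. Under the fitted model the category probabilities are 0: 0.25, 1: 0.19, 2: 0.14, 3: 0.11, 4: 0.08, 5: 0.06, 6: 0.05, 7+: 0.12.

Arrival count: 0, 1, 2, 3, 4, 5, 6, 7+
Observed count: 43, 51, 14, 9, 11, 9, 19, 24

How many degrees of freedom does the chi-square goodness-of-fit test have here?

6

There are k = 8 categories and 1 parameter estimated from the data, so df = 8 − 1 − 1 = 6.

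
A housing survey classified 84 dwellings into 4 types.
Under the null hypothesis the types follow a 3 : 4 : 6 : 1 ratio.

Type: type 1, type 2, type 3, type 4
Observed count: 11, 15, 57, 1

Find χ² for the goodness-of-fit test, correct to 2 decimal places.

22.51

Ratio total = 14. Expected counts: 84×3/14 = 18, 84×4/14 = 24, 84×6/14 = 36, 84×1/14 = 6.
type 1: (11 − 18)²/18 = 49/18 = 2.722
type 2: (15 − 24)²/24 = 81/24 = 3.375
type 3: (57 − 36)²/36 = 441/36 = 12.250
type 4: (1 − 6)²/6 = 25/6 = 4.167
Sum = 22.51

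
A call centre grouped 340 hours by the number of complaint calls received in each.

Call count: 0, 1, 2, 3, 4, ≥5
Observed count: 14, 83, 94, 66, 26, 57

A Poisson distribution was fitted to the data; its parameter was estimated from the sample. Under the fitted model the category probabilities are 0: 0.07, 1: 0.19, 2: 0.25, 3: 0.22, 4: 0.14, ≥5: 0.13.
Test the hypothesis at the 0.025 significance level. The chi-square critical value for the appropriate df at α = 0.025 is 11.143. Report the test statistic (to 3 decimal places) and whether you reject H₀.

24.773; reject

Expected counts E_i = n·p_i: 340×0.07 = 23.8, 340×0.19 = 64.6, 340×0.25 = 85, 340×0.22 = 74.8, 340×0.14 = 47.6, 340×0.13 = 44.2.
cat         O        E   (O−E)²/E
0          14     23.8     4.0353
1          83     64.6     5.2409
2          94       85     0.9529
3          66     74.8     1.0353
4          26     47.6     9.8017
≥5         57     44.2     3.7068
Sum = 24.773
df = 4. Since 24.773 > 11.143, we reject H₀.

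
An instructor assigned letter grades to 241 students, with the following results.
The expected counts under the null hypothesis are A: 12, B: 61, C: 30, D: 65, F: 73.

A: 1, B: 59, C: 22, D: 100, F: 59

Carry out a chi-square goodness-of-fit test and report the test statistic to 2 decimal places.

A: (1 − 12)²/12 = 121/12 = 10.083
B: (59 − 61)²/61 = 4/61 = 0.066
C: (22 − 30)²/30 = 64/30 = 2.133
D: (100 − 65)²/65 = 1225/65 = 18.846
F: (59 − 73)²/73 = 196/73 = 2.685
Sum = 33.81

33.81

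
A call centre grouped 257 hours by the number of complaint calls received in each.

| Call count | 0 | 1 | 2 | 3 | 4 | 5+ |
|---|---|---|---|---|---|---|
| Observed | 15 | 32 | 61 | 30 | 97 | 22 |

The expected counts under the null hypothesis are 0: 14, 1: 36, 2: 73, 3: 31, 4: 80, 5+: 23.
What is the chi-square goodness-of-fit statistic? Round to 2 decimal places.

χ² = (15−14)²/14 + (32−36)²/36 + (61−73)²/73 + (30−31)²/31 + (97−80)²/80 + (22−23)²/23
   = 0.071 + 0.444 + 1.973 + 0.032 + 3.613 + 0.043
Sum = 6.18

6.18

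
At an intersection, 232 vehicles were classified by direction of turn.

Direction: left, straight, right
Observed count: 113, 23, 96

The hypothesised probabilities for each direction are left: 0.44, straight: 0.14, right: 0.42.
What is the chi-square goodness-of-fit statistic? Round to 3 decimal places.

3.956

Expected counts E_i = n·p_i: 232×0.44 = 102.08, 232×0.14 = 32.48, 232×0.42 = 97.44.
χ² = (113−102.08)²/102.08 + (23−32.48)²/32.48 + (96−97.44)²/97.44
   = 1.1682 + 2.7669 + 0.0213
Sum = 3.956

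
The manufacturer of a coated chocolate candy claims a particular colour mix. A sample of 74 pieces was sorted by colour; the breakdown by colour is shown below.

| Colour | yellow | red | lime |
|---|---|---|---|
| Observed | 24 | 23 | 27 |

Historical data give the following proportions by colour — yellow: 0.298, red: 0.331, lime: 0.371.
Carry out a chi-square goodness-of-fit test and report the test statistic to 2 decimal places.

0.27

Expected counts E_i = n·p_i: 74×0.298 = 22.052, 74×0.331 = 24.494, 74×0.371 = 27.454.
χ² = (24−22.052)²/22.052 + (23−24.494)²/24.494 + (27−27.454)²/27.454
   = 0.172 + 0.091 + 0.008
Sum = 0.27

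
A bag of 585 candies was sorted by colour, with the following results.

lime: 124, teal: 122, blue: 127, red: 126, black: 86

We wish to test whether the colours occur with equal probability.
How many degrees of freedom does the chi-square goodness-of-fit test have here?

4

There are k = 5 categories and no parameters were estimated from the data, so df = 5 − 1 = 4.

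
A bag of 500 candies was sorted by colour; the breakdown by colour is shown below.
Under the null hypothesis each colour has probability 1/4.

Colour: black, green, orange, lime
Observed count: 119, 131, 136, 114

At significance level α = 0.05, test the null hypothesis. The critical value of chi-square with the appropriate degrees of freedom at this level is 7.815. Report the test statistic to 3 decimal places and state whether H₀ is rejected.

Expected count for each of the 4 categories: 500/4 = 125.
cat         O        E   (O−E)²/E
black     119      125     0.2880
green     131      125     0.2880
orange    136      125     0.9680
lime      114      125     0.9680
Sum = 2.512
df = 3. Since 2.512 < 7.815, we do not reject H₀.

2.512; do not reject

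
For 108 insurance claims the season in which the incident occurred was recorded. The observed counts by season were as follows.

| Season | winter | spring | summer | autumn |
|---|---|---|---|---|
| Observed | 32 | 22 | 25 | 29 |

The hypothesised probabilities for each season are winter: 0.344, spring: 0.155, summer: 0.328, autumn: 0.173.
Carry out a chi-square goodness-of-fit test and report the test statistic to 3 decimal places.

Expected counts E_i = n·p_i: 108×0.344 = 37.152, 108×0.155 = 16.74, 108×0.328 = 35.424, 108×0.173 = 18.684.
χ² = (32−37.152)²/37.152 + (22−16.74)²/16.74 + (25−35.424)²/35.424 + (29−18.684)²/18.684
   = 0.7144 + 1.6528 + 3.0674 + 5.6958
Sum = 11.130

11.130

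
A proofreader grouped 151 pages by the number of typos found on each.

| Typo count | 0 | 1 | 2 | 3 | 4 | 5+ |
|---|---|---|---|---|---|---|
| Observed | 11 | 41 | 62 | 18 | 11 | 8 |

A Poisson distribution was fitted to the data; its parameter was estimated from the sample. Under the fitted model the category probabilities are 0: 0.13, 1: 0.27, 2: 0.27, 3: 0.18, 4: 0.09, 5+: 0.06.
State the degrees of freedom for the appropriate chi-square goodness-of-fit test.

There are k = 6 categories and 1 parameter estimated from the data, so df = 6 − 1 − 1 = 4.

4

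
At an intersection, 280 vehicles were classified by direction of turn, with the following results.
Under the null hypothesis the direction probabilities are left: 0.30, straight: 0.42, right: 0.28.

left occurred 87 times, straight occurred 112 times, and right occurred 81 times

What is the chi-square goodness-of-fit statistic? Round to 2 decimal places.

0.46

Expected counts E_i = n·p_i: 280×0.30 = 84, 280×0.42 = 117.6, 280×0.28 = 78.4.
cat           O        E   (O−E)²/E
left         87       84      0.107
straight    112    117.6      0.267
right        81     78.4      0.086
Sum = 0.46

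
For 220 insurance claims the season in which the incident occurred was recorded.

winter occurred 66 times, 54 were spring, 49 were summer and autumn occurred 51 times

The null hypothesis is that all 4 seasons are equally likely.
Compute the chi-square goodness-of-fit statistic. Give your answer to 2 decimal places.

3.16

Under H₀ each category has probability 1/4, so each expected count is 220/4 = 55.
winter: (66 − 55)²/55 = 121/55 = 2.200
spring: (54 − 55)²/55 = 1/55 = 0.018
summer: (49 − 55)²/55 = 36/55 = 0.655
autumn: (51 − 55)²/55 = 16/55 = 0.291
Sum = 3.16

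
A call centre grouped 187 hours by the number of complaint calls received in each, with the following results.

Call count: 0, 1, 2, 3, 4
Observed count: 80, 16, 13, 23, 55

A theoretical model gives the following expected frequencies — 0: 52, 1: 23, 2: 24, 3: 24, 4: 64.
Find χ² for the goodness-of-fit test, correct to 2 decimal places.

χ² = (80−52)²/52 + (16−23)²/23 + (13−24)²/24 + (23−24)²/24 + (55−64)²/64
   = 15.077 + 2.130 + 5.042 + 0.042 + 1.266
Sum = 23.56

23.56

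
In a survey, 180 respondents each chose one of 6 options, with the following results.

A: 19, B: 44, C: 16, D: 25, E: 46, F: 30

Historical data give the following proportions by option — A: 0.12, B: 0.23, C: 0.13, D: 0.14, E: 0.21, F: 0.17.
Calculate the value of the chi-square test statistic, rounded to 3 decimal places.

4.609

Expected counts E_i = n·p_i: 180×0.12 = 21.6, 180×0.23 = 41.4, 180×0.13 = 23.4, 180×0.14 = 25.2, 180×0.21 = 37.8, 180×0.17 = 30.6.
cat         O        E   (O−E)²/E
A          19     21.6     0.3130
B          44     41.4     0.1633
C          16     23.4     2.3402
D          25     25.2     0.0016
E          46     37.8     1.7788
F          30     30.6     0.0118
Sum = 4.609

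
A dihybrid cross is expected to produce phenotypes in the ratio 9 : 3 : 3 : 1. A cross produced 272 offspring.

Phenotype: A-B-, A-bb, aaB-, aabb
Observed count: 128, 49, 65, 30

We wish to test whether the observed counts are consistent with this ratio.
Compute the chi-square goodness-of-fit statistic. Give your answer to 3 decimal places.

Ratio total = 16. Expected counts: 272×9/16 = 153, 272×3/16 = 51, 272×3/16 = 51, 272×1/16 = 17.
cat         O        E   (O−E)²/E
A-B-      128      153     4.0850
A-bb       49       51     0.0784
aaB-       65       51     3.8431
aabb       30       17     9.9412
Sum = 17.948

17.948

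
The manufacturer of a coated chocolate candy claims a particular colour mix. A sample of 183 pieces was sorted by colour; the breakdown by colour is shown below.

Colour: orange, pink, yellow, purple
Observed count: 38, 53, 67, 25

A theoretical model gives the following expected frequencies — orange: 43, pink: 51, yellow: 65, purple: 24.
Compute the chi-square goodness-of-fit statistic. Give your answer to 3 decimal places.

χ² = (38−43)²/43 + (53−51)²/51 + (67−65)²/65 + (25−24)²/24
   = 0.5814 + 0.0784 + 0.0615 + 0.0417
Sum = 0.763

0.763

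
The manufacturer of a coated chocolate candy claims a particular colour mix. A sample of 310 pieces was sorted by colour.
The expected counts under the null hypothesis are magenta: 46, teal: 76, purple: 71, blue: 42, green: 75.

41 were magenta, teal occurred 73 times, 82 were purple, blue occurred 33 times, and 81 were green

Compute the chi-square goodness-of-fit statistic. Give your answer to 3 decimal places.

magenta: (41 − 46)²/46 = 25/46 = 0.5435
teal: (73 − 76)²/76 = 9/76 = 0.1184
purple: (82 − 71)²/71 = 121/71 = 1.7042
blue: (33 − 42)²/42 = 81/42 = 1.9286
green: (81 − 75)²/75 = 36/75 = 0.4800
Sum = 4.775

4.775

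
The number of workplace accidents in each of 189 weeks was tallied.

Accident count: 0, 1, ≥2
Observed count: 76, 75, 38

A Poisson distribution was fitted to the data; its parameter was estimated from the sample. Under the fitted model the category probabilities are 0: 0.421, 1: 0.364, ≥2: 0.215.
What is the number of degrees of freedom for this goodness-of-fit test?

There are k = 3 categories and 1 parameter estimated from the data, so df = 3 − 1 − 1 = 1.

1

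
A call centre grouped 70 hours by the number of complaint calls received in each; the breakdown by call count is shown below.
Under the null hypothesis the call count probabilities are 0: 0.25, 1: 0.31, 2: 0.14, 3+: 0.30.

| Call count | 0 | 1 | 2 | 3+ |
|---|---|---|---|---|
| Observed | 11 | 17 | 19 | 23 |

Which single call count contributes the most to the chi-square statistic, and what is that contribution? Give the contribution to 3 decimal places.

2, 8.637

Expected counts E_i = n·p_i: 70×0.25 = 17.5, 70×0.31 = 21.7, 70×0.14 = 9.8, 70×0.30 = 21.
cat         O        E   (O−E)²/E
0          11     17.5     2.4143
1          17     21.7     1.0180
2          19      9.8     8.6367
3+         23       21     0.1905
The largest term is for 2: 8.637.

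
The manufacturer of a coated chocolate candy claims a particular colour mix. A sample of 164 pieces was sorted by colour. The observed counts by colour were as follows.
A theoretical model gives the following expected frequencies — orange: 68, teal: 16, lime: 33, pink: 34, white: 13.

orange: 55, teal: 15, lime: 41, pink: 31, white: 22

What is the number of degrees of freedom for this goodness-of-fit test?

There are k = 5 categories and no parameters were estimated from the data, so df = 5 − 1 = 4.

4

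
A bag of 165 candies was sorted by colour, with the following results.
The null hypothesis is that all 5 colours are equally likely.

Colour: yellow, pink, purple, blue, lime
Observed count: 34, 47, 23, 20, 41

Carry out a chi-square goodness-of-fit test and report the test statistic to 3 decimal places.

16.061

Under H₀ each category has probability 1/5, so each expected count is 165/5 = 33.
yellow: (34 − 33)²/33 = 1/33 = 0.0303
pink: (47 − 33)²/33 = 196/33 = 5.9394
purple: (23 − 33)²/33 = 100/33 = 3.0303
blue: (20 − 33)²/33 = 169/33 = 5.1212
lime: (41 − 33)²/33 = 64/33 = 1.9394
Sum = 16.061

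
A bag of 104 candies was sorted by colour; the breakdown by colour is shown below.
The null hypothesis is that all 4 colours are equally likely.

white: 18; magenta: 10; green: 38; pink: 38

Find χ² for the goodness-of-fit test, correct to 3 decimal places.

23.385

Expected count for each of the 4 categories: 104/4 = 26.
cat          O        E   (O−E)²/E
white       18       26     2.4615
magenta     10       26     9.8462
green       38       26     5.5385
pink        38       26     5.5385
Sum = 23.385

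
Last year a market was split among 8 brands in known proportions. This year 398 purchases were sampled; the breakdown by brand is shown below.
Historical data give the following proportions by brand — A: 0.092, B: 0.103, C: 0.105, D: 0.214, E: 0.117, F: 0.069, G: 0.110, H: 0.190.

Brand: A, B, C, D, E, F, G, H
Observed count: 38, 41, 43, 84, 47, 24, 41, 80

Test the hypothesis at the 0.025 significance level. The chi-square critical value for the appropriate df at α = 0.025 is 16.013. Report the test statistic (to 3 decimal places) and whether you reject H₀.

Expected counts E_i = n·p_i: 398×0.092 = 36.616, 398×0.103 = 40.994, 398×0.105 = 41.79, 398×0.214 = 85.172, 398×0.117 = 46.566, 398×0.069 = 27.462, 398×0.110 = 43.78, 398×0.190 = 75.62.
χ² = (38−36.616)²/36.616 + (41−40.994)²/40.994 + (43−41.79)²/41.79 + (84−85.172)²/85.172 + (47−46.566)²/46.566 + (24−27.462)²/27.462 + (41−43.78)²/43.78 + (80−75.62)²/75.62
   = 0.0523 + 0.0000 + 0.0350 + 0.0161 + 0.0040 + 0.4364 + 0.1765 + 0.2537
Sum = 0.974
df = 7. Since 0.974 < 16.013, we do not reject H₀.

0.974; do not reject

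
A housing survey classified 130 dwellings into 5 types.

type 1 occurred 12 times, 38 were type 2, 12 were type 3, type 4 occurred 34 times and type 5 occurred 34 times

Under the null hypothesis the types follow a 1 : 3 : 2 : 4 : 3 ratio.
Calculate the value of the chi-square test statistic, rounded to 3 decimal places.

7.167

Ratio total = 13. Expected counts: 130×1/13 = 10, 130×3/13 = 30, 130×2/13 = 20, 130×4/13 = 40, 130×3/13 = 30.
cat         O        E   (O−E)²/E
type 1     12       10     0.4000
type 2     38       30     2.1333
type 3     12       20     3.2000
type 4     34       40     0.9000
type 5     34       30     0.5333
Sum = 7.167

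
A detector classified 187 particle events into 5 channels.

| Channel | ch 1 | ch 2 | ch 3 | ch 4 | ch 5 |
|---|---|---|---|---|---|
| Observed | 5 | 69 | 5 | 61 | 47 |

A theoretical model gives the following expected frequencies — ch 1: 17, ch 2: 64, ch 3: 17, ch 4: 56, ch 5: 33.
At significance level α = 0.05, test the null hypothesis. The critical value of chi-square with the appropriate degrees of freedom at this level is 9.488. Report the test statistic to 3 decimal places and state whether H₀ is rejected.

23.718; reject

χ² = (5−17)²/17 + (69−64)²/64 + (5−17)²/17 + (61−56)²/56 + (47−33)²/33
   = 8.4706 + 0.3906 + 8.4706 + 0.4464 + 5.9394
Sum = 23.718
df = 4. Since 23.718 > 9.488, we reject H₀.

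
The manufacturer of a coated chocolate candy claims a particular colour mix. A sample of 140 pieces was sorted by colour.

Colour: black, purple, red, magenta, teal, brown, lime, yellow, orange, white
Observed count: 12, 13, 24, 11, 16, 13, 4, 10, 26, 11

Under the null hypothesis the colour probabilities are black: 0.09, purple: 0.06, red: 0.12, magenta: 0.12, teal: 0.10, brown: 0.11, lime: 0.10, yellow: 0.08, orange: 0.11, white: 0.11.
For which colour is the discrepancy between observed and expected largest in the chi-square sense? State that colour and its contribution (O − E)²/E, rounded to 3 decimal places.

orange, 7.296

Expected counts E_i = n·p_i: 140×0.09 = 12.6, 140×0.06 = 8.4, 140×0.12 = 16.8, 140×0.12 = 16.8, 140×0.10 = 14, 140×0.11 = 15.4, 140×0.10 = 14, 140×0.08 = 11.2, 140×0.11 = 15.4, 140×0.11 = 15.4.
cat          O        E   (O−E)²/E
black       12     12.6     0.0286
purple      13      8.4     2.5190
red         24     16.8     3.0857
magenta     11     16.8     2.0024
teal        16       14     0.2857
brown       13     15.4     0.3740
lime         4       14     7.1429
yellow      10     11.2     0.1286
orange      26     15.4     7.2961
white       11     15.4     1.2571
The largest term is for orange: 7.296.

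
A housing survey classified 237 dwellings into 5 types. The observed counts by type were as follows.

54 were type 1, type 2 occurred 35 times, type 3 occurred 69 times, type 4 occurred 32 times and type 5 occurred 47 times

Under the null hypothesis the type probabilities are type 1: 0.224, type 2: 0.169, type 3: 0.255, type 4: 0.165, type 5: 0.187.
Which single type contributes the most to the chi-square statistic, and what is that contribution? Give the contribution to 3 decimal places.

type 4, 1.291

Expected counts E_i = n·p_i: 237×0.224 = 53.088, 237×0.169 = 40.053, 237×0.255 = 60.435, 237×0.165 = 39.105, 237×0.187 = 44.319.
cat         O        E   (O−E)²/E
type 1     54   53.088     0.0157
type 2     35   40.053     0.6375
type 3     69   60.435     1.2139
type 4     32   39.105     1.2909
type 5     47   44.319     0.1622
The largest term is for type 4: 1.291.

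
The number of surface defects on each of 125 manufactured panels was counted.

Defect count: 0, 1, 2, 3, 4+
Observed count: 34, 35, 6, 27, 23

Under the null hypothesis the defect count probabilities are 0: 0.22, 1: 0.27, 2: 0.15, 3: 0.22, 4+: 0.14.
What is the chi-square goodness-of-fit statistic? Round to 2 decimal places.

11.99

Expected counts E_i = n·p_i: 125×0.22 = 27.5, 125×0.27 = 33.75, 125×0.15 = 18.75, 125×0.22 = 27.5, 125×0.14 = 17.5.
cat         O        E   (O−E)²/E
0          34     27.5      1.536
1          35    33.75      0.046
2           6    18.75      8.670
3          27     27.5      0.009
4+         23     17.5      1.729
Sum = 11.99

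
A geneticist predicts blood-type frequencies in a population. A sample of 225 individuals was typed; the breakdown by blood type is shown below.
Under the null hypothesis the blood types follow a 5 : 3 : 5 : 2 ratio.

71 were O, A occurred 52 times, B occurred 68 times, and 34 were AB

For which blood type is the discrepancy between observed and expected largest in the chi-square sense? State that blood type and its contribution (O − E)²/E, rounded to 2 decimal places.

A, 1.09

Ratio total = 15. Expected counts: 225×5/15 = 75, 225×3/15 = 45, 225×5/15 = 75, 225×2/15 = 30.
cat         O        E   (O−E)²/E
O          71       75      0.213
A          52       45      1.089
B          68       75      0.653
AB         34       30      0.533
The largest term is for A: 1.09.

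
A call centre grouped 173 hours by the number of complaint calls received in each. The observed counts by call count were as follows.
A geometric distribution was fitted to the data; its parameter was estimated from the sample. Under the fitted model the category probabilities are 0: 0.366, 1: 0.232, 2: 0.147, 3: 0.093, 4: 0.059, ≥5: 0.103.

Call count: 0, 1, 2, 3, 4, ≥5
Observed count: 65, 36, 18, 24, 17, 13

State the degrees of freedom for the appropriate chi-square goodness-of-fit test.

4

There are k = 6 categories and 1 parameter estimated from the data, so df = 6 − 1 − 1 = 4.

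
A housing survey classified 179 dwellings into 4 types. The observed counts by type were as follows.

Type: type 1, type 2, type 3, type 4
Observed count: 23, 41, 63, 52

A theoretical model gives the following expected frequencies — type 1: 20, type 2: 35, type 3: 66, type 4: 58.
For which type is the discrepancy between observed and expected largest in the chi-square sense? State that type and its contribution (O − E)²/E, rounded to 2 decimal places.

cat         O        E   (O−E)²/E
type 1     23       20      0.450
type 2     41       35      1.029
type 3     63       66      0.136
type 4     52       58      0.621
The largest term is for type 2: 1.03.

type 2, 1.03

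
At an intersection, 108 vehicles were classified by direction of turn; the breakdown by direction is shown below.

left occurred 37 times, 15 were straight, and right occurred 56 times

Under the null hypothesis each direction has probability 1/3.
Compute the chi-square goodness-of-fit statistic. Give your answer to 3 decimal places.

23.389

Expected count for each of the 3 categories: 108/3 = 36.
χ² = (37−36)²/36 + (15−36)²/36 + (56−36)²/36
   = 0.0278 + 12.2500 + 11.1111
Sum = 23.389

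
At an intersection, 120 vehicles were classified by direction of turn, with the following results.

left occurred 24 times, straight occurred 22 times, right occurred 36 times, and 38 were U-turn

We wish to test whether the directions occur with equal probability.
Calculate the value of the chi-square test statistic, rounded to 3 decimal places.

6.667

Under H₀ each category has probability 1/4, so each expected count is 120/4 = 30.
cat           O        E   (O−E)²/E
left         24       30     1.2000
straight     22       30     2.1333
right        36       30     1.2000
U-turn       38       30     2.1333
Sum = 6.667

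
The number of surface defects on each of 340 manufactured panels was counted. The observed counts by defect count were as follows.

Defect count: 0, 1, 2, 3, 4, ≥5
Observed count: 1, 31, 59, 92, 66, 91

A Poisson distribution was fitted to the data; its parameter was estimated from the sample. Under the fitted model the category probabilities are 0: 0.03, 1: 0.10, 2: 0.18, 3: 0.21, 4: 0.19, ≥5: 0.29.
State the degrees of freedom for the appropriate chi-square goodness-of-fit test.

4

There are k = 6 categories and 1 parameter estimated from the data, so df = 6 − 1 − 1 = 4.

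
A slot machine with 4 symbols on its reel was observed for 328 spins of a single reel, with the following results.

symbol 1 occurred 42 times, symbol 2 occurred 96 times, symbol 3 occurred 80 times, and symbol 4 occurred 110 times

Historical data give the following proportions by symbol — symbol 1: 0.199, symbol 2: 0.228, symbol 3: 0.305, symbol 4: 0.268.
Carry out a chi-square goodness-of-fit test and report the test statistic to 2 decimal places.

Expected counts E_i = n·p_i: 328×0.199 = 65.272, 328×0.228 = 74.784, 328×0.305 = 100.04, 328×0.268 = 87.904.
χ² = (42−65.272)²/65.272 + (96−74.784)²/74.784 + (80−100.04)²/100.04 + (110−87.904)²/87.904
   = 8.297 + 6.019 + 4.014 + 5.554
Sum = 23.88

23.88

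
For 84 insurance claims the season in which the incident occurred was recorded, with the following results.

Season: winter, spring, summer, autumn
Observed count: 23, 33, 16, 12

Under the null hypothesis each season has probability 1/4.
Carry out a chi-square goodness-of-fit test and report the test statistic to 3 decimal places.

12.095

Expected count for each of the 4 categories: 84/4 = 21.
cat         O        E   (O−E)²/E
winter     23       21     0.1905
spring     33       21     6.8571
summer     16       21     1.1905
autumn     12       21     3.8571
Sum = 12.095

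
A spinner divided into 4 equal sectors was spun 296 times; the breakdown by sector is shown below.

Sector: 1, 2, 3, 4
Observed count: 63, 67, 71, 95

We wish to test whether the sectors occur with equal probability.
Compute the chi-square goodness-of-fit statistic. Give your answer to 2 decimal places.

Expected count for each of the 4 categories: 296/4 = 74.
χ² = (63−74)²/74 + (67−74)²/74 + (71−74)²/74 + (95−74)²/74
   = 1.635 + 0.662 + 0.122 + 5.959
Sum = 8.38

8.38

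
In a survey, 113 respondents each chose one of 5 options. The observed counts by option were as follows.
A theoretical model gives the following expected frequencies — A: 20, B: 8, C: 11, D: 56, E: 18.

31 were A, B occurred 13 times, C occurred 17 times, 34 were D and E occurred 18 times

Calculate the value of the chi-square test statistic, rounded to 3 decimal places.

χ² = (31−20)²/20 + (13−8)²/8 + (17−11)²/11 + (34−56)²/56 + (18−18)²/18
   = 6.0500 + 3.1250 + 3.2727 + 8.6429 + 0.0000
Sum = 21.091

21.091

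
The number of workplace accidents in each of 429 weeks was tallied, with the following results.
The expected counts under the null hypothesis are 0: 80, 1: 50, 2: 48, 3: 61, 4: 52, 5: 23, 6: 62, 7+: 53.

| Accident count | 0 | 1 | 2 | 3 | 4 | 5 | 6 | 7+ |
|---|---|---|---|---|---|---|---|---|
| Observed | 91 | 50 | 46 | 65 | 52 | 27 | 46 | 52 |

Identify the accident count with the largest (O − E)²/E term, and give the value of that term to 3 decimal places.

χ² = (91−80)²/80 + (50−50)²/50 + (46−48)²/48 + (65−61)²/61 + (52−52)²/52 + (27−23)²/23 + (46−62)²/62 + (52−53)²/53
   = 1.5125 + 0.0000 + 0.0833 + 0.2623 + 0.0000 + 0.6957 + 4.1290 + 0.0189
The largest term is for 6: 4.129.

6, 4.129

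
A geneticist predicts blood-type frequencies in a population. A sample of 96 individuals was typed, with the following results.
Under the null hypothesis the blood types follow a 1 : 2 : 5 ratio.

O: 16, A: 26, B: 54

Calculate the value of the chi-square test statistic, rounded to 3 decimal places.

2.100

Ratio total = 8. Expected counts: 96×1/8 = 12, 96×2/8 = 24, 96×5/8 = 60.
χ² = (16−12)²/12 + (26−24)²/24 + (54−60)²/60
   = 1.3333 + 0.1667 + 0.6000
Sum = 2.100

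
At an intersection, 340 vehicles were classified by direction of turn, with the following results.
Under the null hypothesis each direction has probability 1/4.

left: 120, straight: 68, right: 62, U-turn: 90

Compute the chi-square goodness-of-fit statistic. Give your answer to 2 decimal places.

24.33

Expected count for each of the 4 categories: 340/4 = 85.
χ² = (120−85)²/85 + (68−85)²/85 + (62−85)²/85 + (90−85)²/85
   = 14.412 + 3.400 + 6.224 + 0.294
Sum = 24.33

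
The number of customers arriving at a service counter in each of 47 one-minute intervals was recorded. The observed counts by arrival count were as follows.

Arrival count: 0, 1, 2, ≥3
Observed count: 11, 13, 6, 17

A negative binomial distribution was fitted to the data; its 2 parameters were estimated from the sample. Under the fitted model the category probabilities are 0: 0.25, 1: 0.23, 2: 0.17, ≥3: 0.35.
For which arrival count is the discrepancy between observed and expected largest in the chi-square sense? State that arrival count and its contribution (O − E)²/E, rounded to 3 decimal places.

Expected counts E_i = n·p_i: 47×0.25 = 11.75, 47×0.23 = 10.81, 47×0.17 = 7.99, 47×0.35 = 16.45.
χ² = (11−11.75)²/11.75 + (13−10.81)²/10.81 + (6−7.99)²/7.99 + (17−16.45)²/16.45
   = 0.0479 + 0.4437 + 0.4956 + 0.0184
The largest term is for 2: 0.496.

2, 0.496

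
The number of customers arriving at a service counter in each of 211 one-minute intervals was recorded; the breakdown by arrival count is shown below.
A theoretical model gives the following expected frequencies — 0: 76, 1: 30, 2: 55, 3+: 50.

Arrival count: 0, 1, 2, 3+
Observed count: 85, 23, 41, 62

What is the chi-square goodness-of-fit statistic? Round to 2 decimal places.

9.14

cat         O        E   (O−E)²/E
0          85       76      1.066
1          23       30      1.633
2          41       55      3.564
3+         62       50      2.880
Sum = 9.14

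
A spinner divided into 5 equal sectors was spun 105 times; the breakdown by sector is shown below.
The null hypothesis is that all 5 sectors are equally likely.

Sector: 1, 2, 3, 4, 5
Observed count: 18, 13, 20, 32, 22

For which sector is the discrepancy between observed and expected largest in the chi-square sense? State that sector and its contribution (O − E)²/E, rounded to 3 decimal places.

4, 5.762

Expected count for each of the 5 categories: 105/5 = 21.
χ² = (18−21)²/21 + (13−21)²/21 + (20−21)²/21 + (32−21)²/21 + (22−21)²/21
   = 0.4286 + 3.0476 + 0.0476 + 5.7619 + 0.0476
The largest term is for 4: 5.762.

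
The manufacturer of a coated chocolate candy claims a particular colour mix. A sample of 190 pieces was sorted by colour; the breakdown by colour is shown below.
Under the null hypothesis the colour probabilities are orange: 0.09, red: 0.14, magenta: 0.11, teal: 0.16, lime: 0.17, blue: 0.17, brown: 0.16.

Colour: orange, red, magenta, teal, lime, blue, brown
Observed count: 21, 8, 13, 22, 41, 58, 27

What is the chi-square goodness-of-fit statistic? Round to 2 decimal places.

Expected counts E_i = n·p_i: 190×0.09 = 17.1, 190×0.14 = 26.6, 190×0.11 = 20.9, 190×0.16 = 30.4, 190×0.17 = 32.3, 190×0.17 = 32.3, 190×0.16 = 30.4.
cat          O        E   (O−E)²/E
orange      21     17.1      0.889
red          8     26.6     13.006
magenta     13     20.9      2.986
teal        22     30.4      2.321
lime        41     32.3      2.343
blue        58     32.3     20.449
brown       27     30.4      0.380
Sum = 42.37

42.37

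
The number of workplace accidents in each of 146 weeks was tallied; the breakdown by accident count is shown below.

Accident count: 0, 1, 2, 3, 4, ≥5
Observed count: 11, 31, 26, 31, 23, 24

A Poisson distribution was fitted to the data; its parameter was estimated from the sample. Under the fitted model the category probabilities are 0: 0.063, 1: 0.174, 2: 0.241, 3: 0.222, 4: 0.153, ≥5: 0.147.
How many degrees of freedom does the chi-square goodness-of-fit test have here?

4

There are k = 6 categories and 1 parameter estimated from the data, so df = 6 − 1 − 1 = 4.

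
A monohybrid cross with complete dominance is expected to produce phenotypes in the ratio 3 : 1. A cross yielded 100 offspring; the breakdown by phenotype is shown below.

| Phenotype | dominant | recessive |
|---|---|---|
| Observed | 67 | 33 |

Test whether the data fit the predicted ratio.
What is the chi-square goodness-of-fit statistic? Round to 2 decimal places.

3.41

Ratio total = 4. Expected counts: 100×3/4 = 75, 100×1/4 = 25.
dominant: (67 − 75)²/75 = 64/75 = 0.853
recessive: (33 − 25)²/25 = 64/25 = 2.560
Sum = 3.41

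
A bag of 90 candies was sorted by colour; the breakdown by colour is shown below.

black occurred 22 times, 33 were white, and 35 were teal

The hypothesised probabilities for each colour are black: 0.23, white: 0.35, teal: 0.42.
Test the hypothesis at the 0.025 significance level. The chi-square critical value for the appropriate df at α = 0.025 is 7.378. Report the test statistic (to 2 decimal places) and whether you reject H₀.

Expected counts E_i = n·p_i: 90×0.23 = 20.7, 90×0.35 = 31.5, 90×0.42 = 37.8.
χ² = (22−20.7)²/20.7 + (33−31.5)²/31.5 + (35−37.8)²/37.8
   = 0.082 + 0.071 + 0.207
Sum = 0.36
df = 2. Since 0.36 < 7.378, we do not reject H₀.

0.36; do not reject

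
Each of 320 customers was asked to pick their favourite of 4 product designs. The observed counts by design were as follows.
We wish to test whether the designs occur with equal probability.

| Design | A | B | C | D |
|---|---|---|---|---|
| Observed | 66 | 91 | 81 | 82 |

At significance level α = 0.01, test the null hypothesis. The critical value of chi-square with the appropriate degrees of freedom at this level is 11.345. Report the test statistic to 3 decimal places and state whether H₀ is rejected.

4.025; do not reject

Expected count for each of the 4 categories: 320/4 = 80.
cat         O        E   (O−E)²/E
A          66       80     2.4500
B          91       80     1.5125
C          81       80     0.0125
D          82       80     0.0500
Sum = 4.025
df = 3. Since 4.025 < 11.345, we do not reject H₀.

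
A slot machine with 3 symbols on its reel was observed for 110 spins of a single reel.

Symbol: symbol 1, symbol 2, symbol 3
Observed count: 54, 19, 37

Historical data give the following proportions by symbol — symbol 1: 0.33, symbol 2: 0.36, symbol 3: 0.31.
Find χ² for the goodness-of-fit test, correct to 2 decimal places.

19.59

Expected counts E_i = n·p_i: 110×0.33 = 36.3, 110×0.36 = 39.6, 110×0.31 = 34.1.
χ² = (54−36.3)²/36.3 + (19−39.6)²/39.6 + (37−34.1)²/34.1
   = 8.631 + 10.716 + 0.247
Sum = 19.59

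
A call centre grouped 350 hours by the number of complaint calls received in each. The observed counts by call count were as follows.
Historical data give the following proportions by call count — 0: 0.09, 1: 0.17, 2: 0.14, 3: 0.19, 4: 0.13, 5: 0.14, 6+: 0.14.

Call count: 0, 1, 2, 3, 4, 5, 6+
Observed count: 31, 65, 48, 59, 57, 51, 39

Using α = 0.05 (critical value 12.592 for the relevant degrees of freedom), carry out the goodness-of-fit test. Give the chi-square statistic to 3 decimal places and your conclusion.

6.412; do not reject

Expected counts E_i = n·p_i: 350×0.09 = 31.5, 350×0.17 = 59.5, 350×0.14 = 49, 350×0.19 = 66.5, 350×0.13 = 45.5, 350×0.14 = 49, 350×0.14 = 49.
0: (31 − 31.5)²/31.5 = 0.25/31.5 = 0.0079
1: (65 − 59.5)²/59.5 = 30.25/59.5 = 0.5084
2: (48 − 49)²/49 = 1/49 = 0.0204
3: (59 − 66.5)²/66.5 = 56.25/66.5 = 0.8459
4: (57 − 45.5)²/45.5 = 132.25/45.5 = 2.9066
5: (51 − 49)²/49 = 4/49 = 0.0816
6+: (39 − 49)²/49 = 100/49 = 2.0408
Sum = 6.412
df = 6. Since 6.412 < 12.592, we do not reject H₀.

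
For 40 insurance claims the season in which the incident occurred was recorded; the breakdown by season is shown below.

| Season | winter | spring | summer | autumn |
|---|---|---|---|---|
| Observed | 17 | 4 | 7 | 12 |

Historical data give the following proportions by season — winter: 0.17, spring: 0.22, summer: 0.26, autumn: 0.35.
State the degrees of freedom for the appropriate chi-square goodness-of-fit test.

There are k = 4 categories and no parameters were estimated from the data, so df = 4 − 1 = 3.

3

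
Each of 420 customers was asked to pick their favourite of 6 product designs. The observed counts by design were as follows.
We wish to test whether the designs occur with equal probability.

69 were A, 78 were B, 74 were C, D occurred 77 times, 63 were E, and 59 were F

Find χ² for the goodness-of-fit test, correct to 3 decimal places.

4.286

Expected count for each of the 6 categories: 420/6 = 70.
χ² = (69−70)²/70 + (78−70)²/70 + (74−70)²/70 + (77−70)²/70 + (63−70)²/70 + (59−70)²/70
   = 0.0143 + 0.9143 + 0.2286 + 0.7000 + 0.7000 + 1.7286
Sum = 4.286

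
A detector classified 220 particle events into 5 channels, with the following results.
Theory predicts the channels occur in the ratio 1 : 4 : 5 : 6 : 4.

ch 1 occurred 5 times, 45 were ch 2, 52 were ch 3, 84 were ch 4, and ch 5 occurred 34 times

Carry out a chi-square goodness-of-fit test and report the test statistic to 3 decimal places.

10.641

Ratio total = 20. Expected counts: 220×1/20 = 11, 220×4/20 = 44, 220×5/20 = 55, 220×6/20 = 66, 220×4/20 = 44.
χ² = (5−11)²/11 + (45−44)²/44 + (52−55)²/55 + (84−66)²/66 + (34−44)²/44
   = 3.2727 + 0.0227 + 0.1636 + 4.9091 + 2.2727
Sum = 10.641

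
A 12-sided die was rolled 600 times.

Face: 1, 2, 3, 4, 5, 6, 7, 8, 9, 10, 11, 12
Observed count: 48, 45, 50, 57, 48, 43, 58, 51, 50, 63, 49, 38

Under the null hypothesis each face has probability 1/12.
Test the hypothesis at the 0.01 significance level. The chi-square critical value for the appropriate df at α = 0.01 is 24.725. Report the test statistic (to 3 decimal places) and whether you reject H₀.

10.200; do not reject

Expected count for each of the 12 categories: 600/12 = 50.
1: (48 − 50)²/50 = 4/50 = 0.0800
2: (45 − 50)²/50 = 25/50 = 0.5000
3: (50 − 50)²/50 = 0/50 = 0.0000
4: (57 − 50)²/50 = 49/50 = 0.9800
5: (48 − 50)²/50 = 4/50 = 0.0800
6: (43 − 50)²/50 = 49/50 = 0.9800
7: (58 − 50)²/50 = 64/50 = 1.2800
8: (51 − 50)²/50 = 1/50 = 0.0200
9: (50 − 50)²/50 = 0/50 = 0.0000
10: (63 − 50)²/50 = 169/50 = 3.3800
11: (49 − 50)²/50 = 1/50 = 0.0200
12: (38 − 50)²/50 = 144/50 = 2.8800
Sum = 10.200
df = 11. Since 10.200 < 24.725, we do not reject H₀.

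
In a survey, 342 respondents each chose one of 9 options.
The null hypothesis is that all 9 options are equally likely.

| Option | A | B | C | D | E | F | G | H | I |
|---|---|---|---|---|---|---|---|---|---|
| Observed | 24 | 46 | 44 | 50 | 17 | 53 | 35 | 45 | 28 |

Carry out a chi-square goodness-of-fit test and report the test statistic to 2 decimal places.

33.26

Expected count for each of the 9 categories: 342/9 = 38.
cat         O        E   (O−E)²/E
A          24       38      5.158
B          46       38      1.684
C          44       38      0.947
D          50       38      3.789
E          17       38     11.605
F          53       38      5.921
G          35       38      0.237
H          45       38      1.289
I          28       38      2.632
Sum = 33.26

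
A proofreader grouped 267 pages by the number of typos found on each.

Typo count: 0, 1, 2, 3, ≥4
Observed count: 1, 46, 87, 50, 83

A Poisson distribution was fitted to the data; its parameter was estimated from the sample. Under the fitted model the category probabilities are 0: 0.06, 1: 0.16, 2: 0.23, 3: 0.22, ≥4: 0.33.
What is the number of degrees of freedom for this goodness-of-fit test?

There are k = 5 categories and 1 parameter estimated from the data, so df = 5 − 1 − 1 = 3.

3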